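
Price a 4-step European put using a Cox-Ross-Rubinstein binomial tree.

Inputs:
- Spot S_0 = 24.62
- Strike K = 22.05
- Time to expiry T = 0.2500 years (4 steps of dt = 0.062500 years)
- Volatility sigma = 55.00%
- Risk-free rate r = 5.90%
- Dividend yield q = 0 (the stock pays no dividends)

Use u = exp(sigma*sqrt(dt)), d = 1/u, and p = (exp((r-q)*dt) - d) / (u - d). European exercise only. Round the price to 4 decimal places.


Answer: Price = V(0,0) = 1.4633

Derivation:
dt = T/N = 0.062500
u = exp(sigma*sqrt(dt)) = 1.147402; d = 1/u = 0.871534
p = (exp((r-q)*dt) - d) / (u - d) = 0.479071
Discount per step: exp(-r*dt) = 0.996319
Stock lattice S(k, i) with i counting down-moves:
  k=0: S(0,0) = 24.6200
  k=1: S(1,0) = 28.2490; S(1,1) = 21.4572
  k=2: S(2,0) = 32.4130; S(2,1) = 24.6200; S(2,2) = 18.7007
  k=3: S(3,0) = 37.1907; S(3,1) = 28.2490; S(3,2) = 21.4572; S(3,3) = 16.2983
  k=4: S(4,0) = 42.6727; S(4,1) = 32.4130; S(4,2) = 24.6200; S(4,3) = 18.7007; S(4,4) = 14.2045
Terminal payoffs V(N, i) = max(K - S_T, 0):
  V(4,0) = 0.000000; V(4,1) = 0.000000; V(4,2) = 0.000000; V(4,3) = 3.349334; V(4,4) = 7.845496
Backward induction: V(k, i) = exp(-r*dt) * [p * V(k+1, i) + (1-p) * V(k+1, i+1)].
  V(3,0) = exp(-r*dt) * [p*0.000000 + (1-p)*0.000000] = 0.000000
  V(3,1) = exp(-r*dt) * [p*0.000000 + (1-p)*0.000000] = 0.000000
  V(3,2) = exp(-r*dt) * [p*0.000000 + (1-p)*3.349334] = 1.738345
  V(3,3) = exp(-r*dt) * [p*3.349334 + (1-p)*7.845496] = 5.670568
  V(2,0) = exp(-r*dt) * [p*0.000000 + (1-p)*0.000000] = 0.000000
  V(2,1) = exp(-r*dt) * [p*0.000000 + (1-p)*1.738345] = 0.902222
  V(2,2) = exp(-r*dt) * [p*1.738345 + (1-p)*5.670568] = 3.772817
  V(1,0) = exp(-r*dt) * [p*0.000000 + (1-p)*0.902222] = 0.468264
  V(1,1) = exp(-r*dt) * [p*0.902222 + (1-p)*3.772817] = 2.388774
  V(0,0) = exp(-r*dt) * [p*0.468264 + (1-p)*2.388774] = 1.463308


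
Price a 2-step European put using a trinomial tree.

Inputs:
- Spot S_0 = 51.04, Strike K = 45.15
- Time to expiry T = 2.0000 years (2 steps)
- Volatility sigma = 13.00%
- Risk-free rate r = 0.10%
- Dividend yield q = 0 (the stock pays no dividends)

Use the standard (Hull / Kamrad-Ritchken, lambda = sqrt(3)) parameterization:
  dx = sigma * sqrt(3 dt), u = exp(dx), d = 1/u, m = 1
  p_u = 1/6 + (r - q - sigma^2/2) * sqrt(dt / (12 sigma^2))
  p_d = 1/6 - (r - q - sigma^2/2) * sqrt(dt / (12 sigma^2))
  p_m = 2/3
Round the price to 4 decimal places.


dt = T/N = 1.000000; dx = sigma*sqrt(3*dt) = 0.225167
u = exp(dx) = 1.252531; d = 1/u = 0.798383
p_u = 0.150123, p_m = 0.666667, p_d = 0.183210
Discount per step: exp(-r*dt) = 0.999000
Stock lattice S(k, j) with j the centered position index:
  k=0: S(0,+0) = 51.0400
  k=1: S(1,-1) = 40.7495; S(1,+0) = 51.0400; S(1,+1) = 63.9292
  k=2: S(2,-2) = 32.5337; S(2,-1) = 40.7495; S(2,+0) = 51.0400; S(2,+1) = 63.9292; S(2,+2) = 80.0733
Terminal payoffs V(N, j) = max(K - S_T, 0):
  V(2,-2) = 12.616302; V(2,-1) = 4.400522; V(2,+0) = 0.000000; V(2,+1) = 0.000000; V(2,+2) = 0.000000
Backward induction: V(k, j) = exp(-r*dt) * [p_u * V(k+1, j+1) + p_m * V(k+1, j) + p_d * V(k+1, j-1)]
  V(1,-1) = exp(-r*dt) * [p_u*0.000000 + p_m*4.400522 + p_d*12.616302] = 5.239871
  V(1,+0) = exp(-r*dt) * [p_u*0.000000 + p_m*0.000000 + p_d*4.400522] = 0.805414
  V(1,+1) = exp(-r*dt) * [p_u*0.000000 + p_m*0.000000 + p_d*0.000000] = 0.000000
  V(0,+0) = exp(-r*dt) * [p_u*0.000000 + p_m*0.805414 + p_d*5.239871] = 1.495443

Answer: Price = V(0,0) = 1.4954


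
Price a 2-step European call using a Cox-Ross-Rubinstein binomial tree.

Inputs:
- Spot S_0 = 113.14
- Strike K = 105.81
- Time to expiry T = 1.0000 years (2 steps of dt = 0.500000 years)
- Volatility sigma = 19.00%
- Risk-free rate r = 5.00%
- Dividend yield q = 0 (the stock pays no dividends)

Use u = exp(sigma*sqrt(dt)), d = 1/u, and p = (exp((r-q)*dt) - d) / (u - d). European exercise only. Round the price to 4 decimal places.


dt = T/N = 0.500000
u = exp(sigma*sqrt(dt)) = 1.143793; d = 1/u = 0.874284
p = (exp((r-q)*dt) - d) / (u - d) = 0.560393
Discount per step: exp(-r*dt) = 0.975310
Stock lattice S(k, i) with i counting down-moves:
  k=0: S(0,0) = 113.1400
  k=1: S(1,0) = 129.4088; S(1,1) = 98.9165
  k=2: S(2,0) = 148.0169; S(2,1) = 113.1400; S(2,2) = 86.4811
Terminal payoffs V(N, i) = max(S_T - K, 0):
  V(2,0) = 42.206916; V(2,1) = 7.330000; V(2,2) = 0.000000
Backward induction: V(k, i) = exp(-r*dt) * [p * V(k+1, i) + (1-p) * V(k+1, i+1)].
  V(1,0) = exp(-r*dt) * [p*42.206916 + (1-p)*7.330000] = 26.211244
  V(1,1) = exp(-r*dt) * [p*7.330000 + (1-p)*0.000000] = 4.006263
  V(0,0) = exp(-r*dt) * [p*26.211244 + (1-p)*4.006263] = 16.043636

Answer: Price = V(0,0) = 16.0436


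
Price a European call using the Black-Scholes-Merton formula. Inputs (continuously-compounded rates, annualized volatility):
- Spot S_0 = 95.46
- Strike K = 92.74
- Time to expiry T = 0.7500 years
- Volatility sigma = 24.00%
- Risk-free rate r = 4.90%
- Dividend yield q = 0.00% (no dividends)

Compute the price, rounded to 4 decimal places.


d1 = (ln(S/K) + (r - q + 0.5*sigma^2) * T) / (sigma * sqrt(T)) = 0.41981752
d2 = d1 - sigma * sqrt(T) = 0.21197142
exp(-rT) = 0.96391708; exp(-qT) = 1.00000000
C = S_0 * exp(-qT) * N(d1) - K * exp(-rT) * N(d2)
N(d1) = 0.66269062; N(d2) = 0.58393533
C = 95.4600 * 1.00000000 * 0.66269062 - 92.7400 * 0.96391708 * 0.58393533 = 11.0603

Answer: Price = 11.0603


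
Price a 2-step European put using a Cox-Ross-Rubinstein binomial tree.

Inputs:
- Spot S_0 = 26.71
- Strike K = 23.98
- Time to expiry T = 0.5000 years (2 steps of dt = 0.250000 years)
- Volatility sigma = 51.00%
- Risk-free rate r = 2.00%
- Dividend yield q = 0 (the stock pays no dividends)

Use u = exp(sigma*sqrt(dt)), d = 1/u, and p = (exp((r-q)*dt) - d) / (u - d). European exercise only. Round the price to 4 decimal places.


Answer: Price = V(0,0) = 2.4101

Derivation:
dt = T/N = 0.250000
u = exp(sigma*sqrt(dt)) = 1.290462; d = 1/u = 0.774916
p = (exp((r-q)*dt) - d) / (u - d) = 0.446316
Discount per step: exp(-r*dt) = 0.995012
Stock lattice S(k, i) with i counting down-moves:
  k=0: S(0,0) = 26.7100
  k=1: S(1,0) = 34.4682; S(1,1) = 20.6980
  k=2: S(2,0) = 44.4799; S(2,1) = 26.7100; S(2,2) = 16.0392
Terminal payoffs V(N, i) = max(K - S_T, 0):
  V(2,0) = 0.000000; V(2,1) = 0.000000; V(2,2) = 7.940763
Backward induction: V(k, i) = exp(-r*dt) * [p * V(k+1, i) + (1-p) * V(k+1, i+1)].
  V(1,0) = exp(-r*dt) * [p*0.000000 + (1-p)*0.000000] = 0.000000
  V(1,1) = exp(-r*dt) * [p*0.000000 + (1-p)*7.940763] = 4.374745
  V(0,0) = exp(-r*dt) * [p*0.000000 + (1-p)*4.374745] = 2.410146


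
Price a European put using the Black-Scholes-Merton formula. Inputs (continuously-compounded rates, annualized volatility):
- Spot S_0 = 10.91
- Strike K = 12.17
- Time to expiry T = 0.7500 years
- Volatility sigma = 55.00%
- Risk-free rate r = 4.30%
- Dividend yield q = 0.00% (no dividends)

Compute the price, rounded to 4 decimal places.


d1 = (ln(S/K) + (r - q + 0.5*sigma^2) * T) / (sigma * sqrt(T)) = 0.07640631
d2 = d1 - sigma * sqrt(T) = -0.39990766
exp(-rT) = 0.96826449; exp(-qT) = 1.00000000
P = K * exp(-rT) * N(-d2) - S_0 * exp(-qT) * N(-d1)
N(-d1) = 0.46954792; N(-d2) = 0.65538774
P = 12.1700 * 0.96826449 * 0.65538774 - 10.9100 * 1.00000000 * 0.46954792 = 2.6002

Answer: Price = 2.6002


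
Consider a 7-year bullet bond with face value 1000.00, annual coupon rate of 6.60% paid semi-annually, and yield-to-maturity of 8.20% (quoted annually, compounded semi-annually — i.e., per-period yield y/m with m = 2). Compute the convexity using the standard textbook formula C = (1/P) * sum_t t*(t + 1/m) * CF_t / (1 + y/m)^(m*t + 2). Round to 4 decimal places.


Coupon per period c = face * coupon_rate / m = 33.000000
Periods per year m = 2; per-period yield y/m = 0.041000
Number of cashflows N = 14
Cashflows (t years, CF_t, discount factor 1/(1+y/m)^(m*t), PV):
  t = 0.5000: CF_t = 33.000000, DF = 0.960615, PV = 31.700288
  t = 1.0000: CF_t = 33.000000, DF = 0.922781, PV = 30.451766
  t = 1.5000: CF_t = 33.000000, DF = 0.886437, PV = 29.252417
  t = 2.0000: CF_t = 33.000000, DF = 0.851524, PV = 28.100304
  t = 2.5000: CF_t = 33.000000, DF = 0.817987, PV = 26.993568
  t = 3.0000: CF_t = 33.000000, DF = 0.785770, PV = 25.930421
  t = 3.5000: CF_t = 33.000000, DF = 0.754823, PV = 24.909146
  t = 4.0000: CF_t = 33.000000, DF = 0.725094, PV = 23.928094
  t = 4.5000: CF_t = 33.000000, DF = 0.696536, PV = 22.985681
  t = 5.0000: CF_t = 33.000000, DF = 0.669103, PV = 22.080385
  t = 5.5000: CF_t = 33.000000, DF = 0.642750, PV = 21.210745
  t = 6.0000: CF_t = 33.000000, DF = 0.617435, PV = 20.375355
  t = 6.5000: CF_t = 33.000000, DF = 0.593117, PV = 19.572868
  t = 7.0000: CF_t = 1033.000000, DF = 0.569757, PV = 588.559140
Price P = sum_t PV_t = 916.050176
Convexity numerator sum_t t*(t + 1/m) * CF_t / (1+y/m)^(m*t + 2):
  t = 0.5000: term = 14.626208
  t = 1.0000: term = 42.150456
  t = 1.5000: term = 80.980704
  t = 2.0000: term = 129.652103
  t = 2.5000: term = 186.818593
  t = 3.0000: term = 251.244986
  t = 3.5000: term = 321.799533
  t = 4.0000: term = 397.446933
  t = 4.5000: term = 477.241754
  t = 5.0000: term = 560.322265
  t = 5.5000: term = 645.904628
  t = 6.0000: term = 733.277457
  t = 6.5000: term = 821.796702
  t = 7.0000: term = 28513.330809
Convexity = (1/P) * sum = 33176.593131 / 916.050176 = 36.217004

Answer: Convexity = 36.2170


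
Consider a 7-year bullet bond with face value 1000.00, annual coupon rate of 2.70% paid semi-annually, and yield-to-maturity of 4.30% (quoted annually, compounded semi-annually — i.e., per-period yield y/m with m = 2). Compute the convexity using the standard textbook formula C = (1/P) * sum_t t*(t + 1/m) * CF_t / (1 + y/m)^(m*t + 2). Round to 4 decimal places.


Coupon per period c = face * coupon_rate / m = 13.500000
Periods per year m = 2; per-period yield y/m = 0.021500
Number of cashflows N = 14
Cashflows (t years, CF_t, discount factor 1/(1+y/m)^(m*t), PV):
  t = 0.5000: CF_t = 13.500000, DF = 0.978953, PV = 13.215859
  t = 1.0000: CF_t = 13.500000, DF = 0.958348, PV = 12.937699
  t = 1.5000: CF_t = 13.500000, DF = 0.938177, PV = 12.665393
  t = 2.0000: CF_t = 13.500000, DF = 0.918431, PV = 12.398818
  t = 2.5000: CF_t = 13.500000, DF = 0.899100, PV = 12.137854
  t = 3.0000: CF_t = 13.500000, DF = 0.880177, PV = 11.882383
  t = 3.5000: CF_t = 13.500000, DF = 0.861651, PV = 11.632289
  t = 4.0000: CF_t = 13.500000, DF = 0.843515, PV = 11.387458
  t = 4.5000: CF_t = 13.500000, DF = 0.825762, PV = 11.147781
  t = 5.0000: CF_t = 13.500000, DF = 0.808381, PV = 10.913148
  t = 5.5000: CF_t = 13.500000, DF = 0.791367, PV = 10.683454
  t = 6.0000: CF_t = 13.500000, DF = 0.774711, PV = 10.458594
  t = 6.5000: CF_t = 13.500000, DF = 0.758405, PV = 10.238467
  t = 7.0000: CF_t = 1013.500000, DF = 0.742442, PV = 752.465443
Price P = sum_t PV_t = 904.164640
Convexity numerator sum_t t*(t + 1/m) * CF_t / (1+y/m)^(m*t + 2):
  t = 0.5000: term = 6.332696
  t = 1.0000: term = 18.598227
  t = 1.5000: term = 36.413562
  t = 2.0000: term = 59.411914
  t = 2.5000: term = 87.242165
  t = 3.0000: term = 119.568312
  t = 3.5000: term = 156.068935
  t = 4.0000: term = 196.436670
  t = 4.5000: term = 240.377717
  t = 5.0000: term = 287.611343
  t = 5.5000: term = 337.869420
  t = 6.0000: term = 390.895960
  t = 6.5000: term = 446.446683
  t = 7.0000: term = 37858.998477
Convexity = (1/P) * sum = 40242.272082 / 904.164640 = 44.507682

Answer: Convexity = 44.5077


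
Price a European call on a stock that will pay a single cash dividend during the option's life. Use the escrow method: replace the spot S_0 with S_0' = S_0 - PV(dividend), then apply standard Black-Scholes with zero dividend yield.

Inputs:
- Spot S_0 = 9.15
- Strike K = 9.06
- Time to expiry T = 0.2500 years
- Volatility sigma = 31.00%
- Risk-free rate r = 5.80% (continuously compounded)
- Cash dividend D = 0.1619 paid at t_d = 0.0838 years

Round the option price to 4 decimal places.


Answer: Price = 0.5836

Derivation:
PV(D) = D * exp(-r * t_d) = 0.1619 * 0.99515139 = 0.16111501
S_0' = S_0 - PV(D) = 9.1500 - 0.16111501 = 8.98888499
d1 = (ln(S_0'/K) + (r + sigma^2/2)*T) / (sigma*sqrt(T)) = 0.12020770
d2 = d1 - sigma*sqrt(T) = -0.03479230
exp(-rT) = 0.98560462
N(d1) = 0.54784069; N(d2) = 0.48612268
C = S_0' * N(d1) - K * exp(-rT) * N(d2) = 8.98888499 * 0.54784069 - 9.0600 * 0.98560462 * 0.48612268 = 0.5836


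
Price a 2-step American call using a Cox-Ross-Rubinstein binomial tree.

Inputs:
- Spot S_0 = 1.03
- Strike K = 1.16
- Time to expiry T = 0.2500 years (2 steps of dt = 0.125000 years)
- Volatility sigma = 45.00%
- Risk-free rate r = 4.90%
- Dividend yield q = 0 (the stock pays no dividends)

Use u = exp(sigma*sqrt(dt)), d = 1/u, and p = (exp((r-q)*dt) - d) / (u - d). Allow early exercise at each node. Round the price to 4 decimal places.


Answer: Price = V(0,0) = 0.0581

Derivation:
dt = T/N = 0.125000
u = exp(sigma*sqrt(dt)) = 1.172454; d = 1/u = 0.852912
p = (exp((r-q)*dt) - d) / (u - d) = 0.479536
Discount per step: exp(-r*dt) = 0.993894
Stock lattice S(k, i) with i counting down-moves:
  k=0: S(0,0) = 1.0300
  k=1: S(1,0) = 1.2076; S(1,1) = 0.8785
  k=2: S(2,0) = 1.4159; S(2,1) = 1.0300; S(2,2) = 0.7493
Terminal payoffs V(N, i) = max(S_T - K, 0):
  V(2,0) = 0.255888; V(2,1) = 0.000000; V(2,2) = 0.000000
Backward induction: V(k, i) = exp(-r*dt) * [p * V(k+1, i) + (1-p) * V(k+1, i+1)]; then take max(V_cont, immediate exercise) for American.
  V(1,0) = exp(-r*dt) * [p*0.255888 + (1-p)*0.000000] = 0.121958; exercise = 0.047628; V(1,0) = max -> 0.121958
  V(1,1) = exp(-r*dt) * [p*0.000000 + (1-p)*0.000000] = 0.000000; exercise = 0.000000; V(1,1) = max -> 0.000000
  V(0,0) = exp(-r*dt) * [p*0.121958 + (1-p)*0.000000] = 0.058126; exercise = 0.000000; V(0,0) = max -> 0.058126


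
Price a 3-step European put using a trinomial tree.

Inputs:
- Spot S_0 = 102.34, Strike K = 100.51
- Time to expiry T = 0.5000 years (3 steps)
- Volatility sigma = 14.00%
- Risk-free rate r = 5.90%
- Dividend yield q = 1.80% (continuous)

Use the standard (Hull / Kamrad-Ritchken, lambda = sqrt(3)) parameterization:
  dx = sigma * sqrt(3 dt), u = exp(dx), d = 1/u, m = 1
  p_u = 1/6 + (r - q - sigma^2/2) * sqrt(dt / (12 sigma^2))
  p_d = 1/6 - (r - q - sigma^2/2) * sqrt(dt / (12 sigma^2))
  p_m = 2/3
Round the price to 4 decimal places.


Answer: Price = V(0,0) = 2.2066

Derivation:
dt = T/N = 0.166667; dx = sigma*sqrt(3*dt) = 0.098995
u = exp(dx) = 1.104061; d = 1/u = 0.905747
p_u = 0.192931, p_m = 0.666667, p_d = 0.140403
Discount per step: exp(-r*dt) = 0.990215
Stock lattice S(k, j) with j the centered position index:
  k=0: S(0,+0) = 102.3400
  k=1: S(1,-1) = 92.6942; S(1,+0) = 102.3400; S(1,+1) = 112.9896
  k=2: S(2,-2) = 83.9575; S(2,-1) = 92.6942; S(2,+0) = 102.3400; S(2,+1) = 112.9896; S(2,+2) = 124.7474
  k=3: S(3,-3) = 76.0443; S(3,-2) = 83.9575; S(3,-1) = 92.6942; S(3,+0) = 102.3400; S(3,+1) = 112.9896; S(3,+2) = 124.7474; S(3,+3) = 137.7287
Terminal payoffs V(N, j) = max(K - S_T, 0):
  V(3,-3) = 24.465724; V(3,-2) = 16.552501; V(3,-1) = 7.815823; V(3,+0) = 0.000000; V(3,+1) = 0.000000; V(3,+2) = 0.000000; V(3,+3) = 0.000000
Backward induction: V(k, j) = exp(-r*dt) * [p_u * V(k+1, j+1) + p_m * V(k+1, j) + p_d * V(k+1, j-1)]
  V(2,-2) = exp(-r*dt) * [p_u*7.815823 + p_m*16.552501 + p_d*24.465724] = 15.821619
  V(2,-1) = exp(-r*dt) * [p_u*0.000000 + p_m*7.815823 + p_d*16.552501] = 7.460838
  V(2,+0) = exp(-r*dt) * [p_u*0.000000 + p_m*0.000000 + p_d*7.815823] = 1.086625
  V(2,+1) = exp(-r*dt) * [p_u*0.000000 + p_m*0.000000 + p_d*0.000000] = 0.000000
  V(2,+2) = exp(-r*dt) * [p_u*0.000000 + p_m*0.000000 + p_d*0.000000] = 0.000000
  V(1,-1) = exp(-r*dt) * [p_u*1.086625 + p_m*7.460838 + p_d*15.821619] = 7.332475
  V(1,+0) = exp(-r*dt) * [p_u*0.000000 + p_m*1.086625 + p_d*7.460838] = 1.754600
  V(1,+1) = exp(-r*dt) * [p_u*0.000000 + p_m*0.000000 + p_d*1.086625] = 0.151072
  V(0,+0) = exp(-r*dt) * [p_u*0.151072 + p_m*1.754600 + p_d*7.332475] = 2.206574


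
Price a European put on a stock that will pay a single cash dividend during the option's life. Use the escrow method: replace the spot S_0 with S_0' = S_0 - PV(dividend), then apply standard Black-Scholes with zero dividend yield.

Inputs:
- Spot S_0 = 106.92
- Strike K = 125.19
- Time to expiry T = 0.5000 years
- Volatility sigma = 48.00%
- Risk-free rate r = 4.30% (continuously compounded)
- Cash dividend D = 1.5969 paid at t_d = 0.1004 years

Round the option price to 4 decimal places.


Answer: Price = 25.4329

Derivation:
PV(D) = D * exp(-r * t_d) = 1.5969 * 0.99569211 = 1.59002072
S_0' = S_0 - PV(D) = 106.9200 - 1.59002072 = 105.32997928
d1 = (ln(S_0'/K) + (r + sigma^2/2)*T) / (sigma*sqrt(T)) = -0.27587329
d2 = d1 - sigma*sqrt(T) = -0.61528455
exp(-rT) = 0.97872948
N(-d1) = 0.60867731; N(-d2) = 0.73081659
P = K * exp(-rT) * N(-d2) - S_0' * N(-d1) = 125.1900 * 0.97872948 * 0.73081659 - 105.32997928 * 0.60867731 = 25.4329


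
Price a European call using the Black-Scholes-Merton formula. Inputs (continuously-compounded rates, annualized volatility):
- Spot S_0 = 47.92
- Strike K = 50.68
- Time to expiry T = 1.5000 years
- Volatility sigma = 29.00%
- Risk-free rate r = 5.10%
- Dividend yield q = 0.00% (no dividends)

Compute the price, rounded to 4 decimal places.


d1 = (ln(S/K) + (r - q + 0.5*sigma^2) * T) / (sigma * sqrt(T)) = 0.23531037
d2 = d1 - sigma * sqrt(T) = -0.11986564
exp(-rT) = 0.92635291; exp(-qT) = 1.00000000
C = S_0 * exp(-qT) * N(d1) - K * exp(-rT) * N(d2)
N(d1) = 0.59301608; N(d2) = 0.45229479
C = 47.9200 * 1.00000000 * 0.59301608 - 50.6800 * 0.92635291 * 0.45229479 = 7.1832

Answer: Price = 7.1832


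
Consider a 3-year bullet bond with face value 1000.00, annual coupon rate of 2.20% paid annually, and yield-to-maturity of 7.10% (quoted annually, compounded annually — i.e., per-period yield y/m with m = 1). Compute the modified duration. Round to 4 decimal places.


Coupon per period c = face * coupon_rate / m = 22.000000
Periods per year m = 1; per-period yield y/m = 0.071000
Number of cashflows N = 3
Cashflows (t years, CF_t, discount factor 1/(1+y/m)^(m*t), PV):
  t = 1.0000: CF_t = 22.000000, DF = 0.933707, PV = 20.541550
  t = 2.0000: CF_t = 22.000000, DF = 0.871808, PV = 19.179785
  t = 3.0000: CF_t = 1022.000000, DF = 0.814013, PV = 831.921759
Price P = sum_t PV_t = 871.643094
First compute Macaulay numerator sum_t t * PV_t:
  t * PV_t at t = 1.0000: 20.541550
  t * PV_t at t = 2.0000: 38.359570
  t * PV_t at t = 3.0000: 2495.765276
Macaulay duration D = 2554.666396 / 871.643094 = 2.930863
Modified duration = D / (1 + y/m) = 2.930863 / (1 + 0.071000) = 2.736567

Answer: Modified duration = 2.7366


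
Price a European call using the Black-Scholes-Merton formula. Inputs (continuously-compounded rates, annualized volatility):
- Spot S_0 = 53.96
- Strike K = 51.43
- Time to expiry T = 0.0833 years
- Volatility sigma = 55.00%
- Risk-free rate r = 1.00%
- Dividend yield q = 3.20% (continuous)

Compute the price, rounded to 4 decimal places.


Answer: Price = 4.6818

Derivation:
d1 = (ln(S/K) + (r - q + 0.5*sigma^2) * T) / (sigma * sqrt(T)) = 0.37034180
d2 = d1 - sigma * sqrt(T) = 0.21160223
exp(-rT) = 0.99916735; exp(-qT) = 0.99733795
C = S_0 * exp(-qT) * N(d1) - K * exp(-rT) * N(d2)
N(d1) = 0.64443608; N(d2) = 0.58379132
C = 53.9600 * 0.99733795 * 0.64443608 - 51.4300 * 0.99916735 * 0.58379132 = 4.6818


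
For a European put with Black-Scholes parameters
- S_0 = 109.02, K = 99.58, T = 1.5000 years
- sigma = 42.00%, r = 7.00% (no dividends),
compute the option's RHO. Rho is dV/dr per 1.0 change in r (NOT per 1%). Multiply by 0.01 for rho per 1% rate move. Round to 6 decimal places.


d1 = 0.6373922440; d2 = 0.1229993981
phi(d1) = 0.3256041271; exp(-qT) = 1.0000000000; exp(-rT) = 0.9003245226
N(-d2) = 0.4510537873
Rho = -K*T*exp(-rT)*N(-d2) = -99.5800 * 1.5000 * 0.9003245226 * 0.4510537873 = -60.658378

Answer: Rho = -60.658378


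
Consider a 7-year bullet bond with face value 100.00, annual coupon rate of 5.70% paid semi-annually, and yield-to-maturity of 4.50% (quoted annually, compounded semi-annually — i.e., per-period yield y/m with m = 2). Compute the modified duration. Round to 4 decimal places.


Answer: Modified duration = 5.7843

Derivation:
Coupon per period c = face * coupon_rate / m = 2.850000
Periods per year m = 2; per-period yield y/m = 0.022500
Number of cashflows N = 14
Cashflows (t years, CF_t, discount factor 1/(1+y/m)^(m*t), PV):
  t = 0.5000: CF_t = 2.850000, DF = 0.977995, PV = 2.787286
  t = 1.0000: CF_t = 2.850000, DF = 0.956474, PV = 2.725952
  t = 1.5000: CF_t = 2.850000, DF = 0.935427, PV = 2.665968
  t = 2.0000: CF_t = 2.850000, DF = 0.914843, PV = 2.607304
  t = 2.5000: CF_t = 2.850000, DF = 0.894712, PV = 2.549930
  t = 3.0000: CF_t = 2.850000, DF = 0.875024, PV = 2.493819
  t = 3.5000: CF_t = 2.850000, DF = 0.855769, PV = 2.438943
  t = 4.0000: CF_t = 2.850000, DF = 0.836938, PV = 2.385274
  t = 4.5000: CF_t = 2.850000, DF = 0.818522, PV = 2.332787
  t = 5.0000: CF_t = 2.850000, DF = 0.800510, PV = 2.281454
  t = 5.5000: CF_t = 2.850000, DF = 0.782895, PV = 2.231251
  t = 6.0000: CF_t = 2.850000, DF = 0.765667, PV = 2.182152
  t = 6.5000: CF_t = 2.850000, DF = 0.748819, PV = 2.134134
  t = 7.0000: CF_t = 102.850000, DF = 0.732341, PV = 75.321310
Price P = sum_t PV_t = 107.137564
First compute Macaulay numerator sum_t t * PV_t:
  t * PV_t at t = 0.5000: 1.393643
  t * PV_t at t = 1.0000: 2.725952
  t * PV_t at t = 1.5000: 3.998952
  t * PV_t at t = 2.0000: 5.214607
  t * PV_t at t = 2.5000: 6.374825
  t * PV_t at t = 3.0000: 7.481458
  t * PV_t at t = 3.5000: 8.536300
  t * PV_t at t = 4.0000: 9.541097
  t * PV_t at t = 4.5000: 10.497540
  t * PV_t at t = 5.0000: 11.407269
  t * PV_t at t = 5.5000: 12.271879
  t * PV_t at t = 6.0000: 13.092914
  t * PV_t at t = 6.5000: 13.871873
  t * PV_t at t = 7.0000: 527.249167
Macaulay duration D = 633.657476 / 107.137564 = 5.914429
Modified duration = D / (1 + y/m) = 5.914429 / (1 + 0.022500) = 5.784282


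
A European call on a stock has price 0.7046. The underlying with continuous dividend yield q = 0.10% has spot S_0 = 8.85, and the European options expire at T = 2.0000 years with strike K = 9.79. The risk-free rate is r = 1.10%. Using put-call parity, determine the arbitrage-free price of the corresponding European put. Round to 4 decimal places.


Answer: Put price = 1.4493

Derivation:
Put-call parity: C - P = S_0 * exp(-qT) - K * exp(-rT).
S_0 * exp(-qT) = 8.8500 * 0.99800200 = 8.83231769
K * exp(-rT) = 9.7900 * 0.97824024 = 9.57697190
P = C - S*exp(-qT) + K*exp(-rT)
P = 0.7046 - 8.83231769 + 9.57697190 = 1.4493


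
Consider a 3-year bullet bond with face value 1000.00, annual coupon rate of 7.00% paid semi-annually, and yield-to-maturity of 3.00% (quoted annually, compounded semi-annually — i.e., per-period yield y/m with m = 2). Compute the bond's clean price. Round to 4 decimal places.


Answer: Price = 1113.9437

Derivation:
Coupon per period c = face * coupon_rate / m = 35.000000
Periods per year m = 2; per-period yield y/m = 0.015000
Number of cashflows N = 6
Cashflows (t years, CF_t, discount factor 1/(1+y/m)^(m*t), PV):
  t = 0.5000: CF_t = 35.000000, DF = 0.985222, PV = 34.482759
  t = 1.0000: CF_t = 35.000000, DF = 0.970662, PV = 33.973161
  t = 1.5000: CF_t = 35.000000, DF = 0.956317, PV = 33.471095
  t = 2.0000: CF_t = 35.000000, DF = 0.942184, PV = 32.976448
  t = 2.5000: CF_t = 35.000000, DF = 0.928260, PV = 32.489111
  t = 3.0000: CF_t = 1035.000000, DF = 0.914542, PV = 946.551169
Price P = sum_t PV_t = 1113.943743


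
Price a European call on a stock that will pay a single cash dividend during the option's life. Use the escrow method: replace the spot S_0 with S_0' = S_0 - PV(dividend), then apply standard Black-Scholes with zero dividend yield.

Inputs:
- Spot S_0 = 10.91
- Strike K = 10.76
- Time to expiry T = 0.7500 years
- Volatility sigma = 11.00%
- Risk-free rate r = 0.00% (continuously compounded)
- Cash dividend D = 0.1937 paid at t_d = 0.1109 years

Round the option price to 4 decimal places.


PV(D) = D * exp(-r * t_d) = 0.1937 * 1.00000000 = 0.19370000
S_0' = S_0 - PV(D) = 10.9100 - 0.19370000 = 10.71630000
d1 = (ln(S_0'/K) + (r + sigma^2/2)*T) / (sigma*sqrt(T)) = 0.00491159
d2 = d1 - sigma*sqrt(T) = -0.09035120
exp(-rT) = 1.00000000
N(d1) = 0.50195943; N(d2) = 0.46400407
C = S_0' * N(d1) - K * exp(-rT) * N(d2) = 10.71630000 * 0.50195943 - 10.7600 * 1.00000000 * 0.46400407 = 0.3865

Answer: Price = 0.3865


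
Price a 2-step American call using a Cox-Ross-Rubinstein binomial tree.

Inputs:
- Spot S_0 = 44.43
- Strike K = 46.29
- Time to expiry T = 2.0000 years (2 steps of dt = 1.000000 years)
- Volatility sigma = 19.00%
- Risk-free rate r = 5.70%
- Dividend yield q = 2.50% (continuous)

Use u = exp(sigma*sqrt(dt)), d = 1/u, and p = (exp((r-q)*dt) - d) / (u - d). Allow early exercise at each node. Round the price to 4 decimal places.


dt = T/N = 1.000000
u = exp(sigma*sqrt(dt)) = 1.209250; d = 1/u = 0.826959
p = (exp((r-q)*dt) - d) / (u - d) = 0.537702
Discount per step: exp(-r*dt) = 0.944594
Stock lattice S(k, i) with i counting down-moves:
  k=0: S(0,0) = 44.4300
  k=1: S(1,0) = 53.7270; S(1,1) = 36.7418
  k=2: S(2,0) = 64.9693; S(2,1) = 44.4300; S(2,2) = 30.3840
Terminal payoffs V(N, i) = max(S_T - K, 0):
  V(2,0) = 18.679304; V(2,1) = 0.000000; V(2,2) = 0.000000
Backward induction: V(k, i) = exp(-r*dt) * [p * V(k+1, i) + (1-p) * V(k+1, i+1)]; then take max(V_cont, immediate exercise) for American.
  V(1,0) = exp(-r*dt) * [p*18.679304 + (1-p)*0.000000] = 9.487409; exercise = 7.436960; V(1,0) = max -> 9.487409
  V(1,1) = exp(-r*dt) * [p*0.000000 + (1-p)*0.000000] = 0.000000; exercise = 0.000000; V(1,1) = max -> 0.000000
  V(0,0) = exp(-r*dt) * [p*9.487409 + (1-p)*0.000000] = 4.818752; exercise = 0.000000; V(0,0) = max -> 4.818752

Answer: Price = V(0,0) = 4.8188


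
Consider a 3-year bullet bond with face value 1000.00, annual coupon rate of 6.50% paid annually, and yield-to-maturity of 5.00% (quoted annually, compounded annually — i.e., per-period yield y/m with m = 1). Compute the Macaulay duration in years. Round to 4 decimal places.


Coupon per period c = face * coupon_rate / m = 65.000000
Periods per year m = 1; per-period yield y/m = 0.050000
Number of cashflows N = 3
Cashflows (t years, CF_t, discount factor 1/(1+y/m)^(m*t), PV):
  t = 1.0000: CF_t = 65.000000, DF = 0.952381, PV = 61.904762
  t = 2.0000: CF_t = 65.000000, DF = 0.907029, PV = 58.956916
  t = 3.0000: CF_t = 1065.000000, DF = 0.863838, PV = 919.987042
Price P = sum_t PV_t = 1040.848720
Macaulay numerator sum_t t * PV_t:
  t * PV_t at t = 1.0000: 61.904762
  t * PV_t at t = 2.0000: 117.913832
  t * PV_t at t = 3.0000: 2759.961127
Macaulay duration D = (sum_t t * PV_t) / P = 2939.779721 / 1040.848720 = 2.824406

Answer: Macaulay duration = 2.8244 years


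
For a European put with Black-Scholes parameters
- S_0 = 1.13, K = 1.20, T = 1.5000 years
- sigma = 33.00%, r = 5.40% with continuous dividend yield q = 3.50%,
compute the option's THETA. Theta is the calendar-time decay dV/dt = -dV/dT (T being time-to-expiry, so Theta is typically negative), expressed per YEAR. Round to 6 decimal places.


d1 = 0.1238874615; d2 = -0.2802783460
phi(d1) = 0.3958924938; exp(-qT) = 0.9488543211; exp(-rT) = 0.9221936914
Theta = -S*exp(-qT)*phi(d1)*sigma/(2*sqrt(T)) + r*K*exp(-rT)*N(-d2) - q*S*exp(-qT)*N(-d1)
N(-d1) = 0.4507021904; N(-d2) = 0.6103680187; sqrt(T) = 1.2247448714
Term 1 = -1.1300 * 0.9488543211 * 0.3958924938 * 0.3300 / (2 * 1.2247448714) = -0.0571865064
Term 2 = 0.0540 * 1.2000 * 0.9221936914 * 0.6103680187 = 0.0364744644
Term 3 = -0.0350 * 1.1300 * 0.9488543211 * 0.4507021904 = -0.0169135860
Theta = -0.0571865064 + (0.0364744644) + (-0.0169135860) = -0.037626

Answer: Theta = -0.037626


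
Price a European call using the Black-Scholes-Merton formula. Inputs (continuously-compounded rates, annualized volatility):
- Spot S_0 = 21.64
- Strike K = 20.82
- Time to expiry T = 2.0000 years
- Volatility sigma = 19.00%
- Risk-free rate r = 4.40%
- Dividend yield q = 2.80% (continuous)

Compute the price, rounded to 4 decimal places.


d1 = (ln(S/K) + (r - q + 0.5*sigma^2) * T) / (sigma * sqrt(T)) = 0.39720566
d2 = d1 - sigma * sqrt(T) = 0.12850509
exp(-rT) = 0.91576088; exp(-qT) = 0.94553914
C = S_0 * exp(-qT) * N(d1) - K * exp(-rT) * N(d2)
N(d1) = 0.65439210; N(d2) = 0.55112536
C = 21.6400 * 0.94553914 * 0.65439210 - 20.8200 * 0.91576088 * 0.55112536 = 2.8820

Answer: Price = 2.8820


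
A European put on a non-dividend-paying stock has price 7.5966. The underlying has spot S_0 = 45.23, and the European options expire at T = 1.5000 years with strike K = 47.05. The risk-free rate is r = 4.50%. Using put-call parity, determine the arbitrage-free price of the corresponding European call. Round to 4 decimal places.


Put-call parity: C - P = S_0 * exp(-qT) - K * exp(-rT).
S_0 * exp(-qT) = 45.2300 * 1.00000000 = 45.23000000
K * exp(-rT) = 47.0500 * 0.93472772 = 43.97893925
C = P + S*exp(-qT) - K*exp(-rT)
C = 7.5966 + 45.23000000 - 43.97893925 = 8.8477

Answer: Call price = 8.8477


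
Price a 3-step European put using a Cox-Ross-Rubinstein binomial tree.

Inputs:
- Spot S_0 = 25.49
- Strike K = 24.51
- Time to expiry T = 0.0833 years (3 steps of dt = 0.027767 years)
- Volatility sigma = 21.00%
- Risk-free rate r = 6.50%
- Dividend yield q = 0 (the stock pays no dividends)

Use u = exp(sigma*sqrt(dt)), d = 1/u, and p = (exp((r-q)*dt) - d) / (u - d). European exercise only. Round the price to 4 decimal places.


Answer: Price = V(0,0) = 0.1748

Derivation:
dt = T/N = 0.027767
u = exp(sigma*sqrt(dt)) = 1.035612; d = 1/u = 0.965612
p = (exp((r-q)*dt) - d) / (u - d) = 0.517059
Discount per step: exp(-r*dt) = 0.998197
Stock lattice S(k, i) with i counting down-moves:
  k=0: S(0,0) = 25.4900
  k=1: S(1,0) = 26.3978; S(1,1) = 24.6135
  k=2: S(2,0) = 27.3379; S(2,1) = 25.4900; S(2,2) = 23.7671
  k=3: S(3,0) = 28.3114; S(3,1) = 26.3978; S(3,2) = 24.6135; S(3,3) = 22.9498
Terminal payoffs V(N, i) = max(K - S_T, 0):
  V(3,0) = 0.000000; V(3,1) = 0.000000; V(3,2) = 0.000000; V(3,3) = 1.560246
Backward induction: V(k, i) = exp(-r*dt) * [p * V(k+1, i) + (1-p) * V(k+1, i+1)].
  V(2,0) = exp(-r*dt) * [p*0.000000 + (1-p)*0.000000] = 0.000000
  V(2,1) = exp(-r*dt) * [p*0.000000 + (1-p)*0.000000] = 0.000000
  V(2,2) = exp(-r*dt) * [p*0.000000 + (1-p)*1.560246] = 0.752148
  V(1,0) = exp(-r*dt) * [p*0.000000 + (1-p)*0.000000] = 0.000000
  V(1,1) = exp(-r*dt) * [p*0.000000 + (1-p)*0.752148] = 0.362588
  V(0,0) = exp(-r*dt) * [p*0.000000 + (1-p)*0.362588] = 0.174793


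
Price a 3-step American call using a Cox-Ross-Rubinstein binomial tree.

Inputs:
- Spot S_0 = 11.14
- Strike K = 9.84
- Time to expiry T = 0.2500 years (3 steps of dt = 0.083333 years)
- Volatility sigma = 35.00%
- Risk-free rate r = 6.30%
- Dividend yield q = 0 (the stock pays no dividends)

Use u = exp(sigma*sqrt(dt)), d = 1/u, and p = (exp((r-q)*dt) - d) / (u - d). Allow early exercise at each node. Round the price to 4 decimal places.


Answer: Price = V(0,0) = 1.6513

Derivation:
dt = T/N = 0.083333
u = exp(sigma*sqrt(dt)) = 1.106317; d = 1/u = 0.903900
p = (exp((r-q)*dt) - d) / (u - d) = 0.500767
Discount per step: exp(-r*dt) = 0.994764
Stock lattice S(k, i) with i counting down-moves:
  k=0: S(0,0) = 11.1400
  k=1: S(1,0) = 12.3244; S(1,1) = 10.0694
  k=2: S(2,0) = 13.6347; S(2,1) = 11.1400; S(2,2) = 9.1018
  k=3: S(3,0) = 15.0842; S(3,1) = 12.3244; S(3,2) = 10.0694; S(3,3) = 8.2271
Terminal payoffs V(N, i) = max(S_T - K, 0):
  V(3,0) = 5.244250; V(3,1) = 2.484369; V(3,2) = 0.229448; V(3,3) = 0.000000
Backward induction: V(k, i) = exp(-r*dt) * [p * V(k+1, i) + (1-p) * V(k+1, i+1)]; then take max(V_cont, immediate exercise) for American.
  V(2,0) = exp(-r*dt) * [p*5.244250 + (1-p)*2.484369] = 3.846181; exercise = 3.794657; V(2,0) = max -> 3.846181
  V(2,1) = exp(-r*dt) * [p*2.484369 + (1-p)*0.229448] = 1.351525; exercise = 1.300000; V(2,1) = max -> 1.351525
  V(2,2) = exp(-r*dt) * [p*0.229448 + (1-p)*0.000000] = 0.114299; exercise = 0.000000; V(2,2) = max -> 0.114299
  V(1,0) = exp(-r*dt) * [p*3.846181 + (1-p)*1.351525] = 2.587149; exercise = 2.484369; V(1,0) = max -> 2.587149
  V(1,1) = exp(-r*dt) * [p*1.351525 + (1-p)*0.114299] = 0.730018; exercise = 0.229448; V(1,1) = max -> 0.730018
  V(0,0) = exp(-r*dt) * [p*2.587149 + (1-p)*0.730018] = 1.651316; exercise = 1.300000; V(0,0) = max -> 1.651316


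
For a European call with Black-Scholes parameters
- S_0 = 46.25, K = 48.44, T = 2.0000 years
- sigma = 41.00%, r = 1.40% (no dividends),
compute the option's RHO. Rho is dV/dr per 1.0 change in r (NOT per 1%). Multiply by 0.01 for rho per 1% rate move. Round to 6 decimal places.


d1 = 0.2584139759; d2 = -0.3214135847
phi(d1) = 0.3858419595; exp(-qT) = 1.0000000000; exp(-rT) = 0.9723883668
N(d2) = 0.3739484949
Rho = K*T*exp(-rT)*N(d2) = 48.4400 * 2.0000 * 0.9723883668 * 0.3739484949 = 35.227812

Answer: Rho = 35.227812


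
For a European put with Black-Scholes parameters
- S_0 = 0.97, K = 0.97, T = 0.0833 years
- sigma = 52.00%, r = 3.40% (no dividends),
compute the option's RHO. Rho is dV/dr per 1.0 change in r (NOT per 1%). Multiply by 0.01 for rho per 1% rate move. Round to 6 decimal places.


Answer: Rho = -0.042091

Derivation:
d1 = 0.0939116597; d2 = -0.0561693851
phi(d1) = 0.3971869378; exp(-qT) = 1.0000000000; exp(-rT) = 0.9971718069
N(-d2) = 0.5223965651
Rho = -K*T*exp(-rT)*N(-d2) = -0.9700 * 0.0833 * 0.9971718069 * 0.5223965651 = -0.042091


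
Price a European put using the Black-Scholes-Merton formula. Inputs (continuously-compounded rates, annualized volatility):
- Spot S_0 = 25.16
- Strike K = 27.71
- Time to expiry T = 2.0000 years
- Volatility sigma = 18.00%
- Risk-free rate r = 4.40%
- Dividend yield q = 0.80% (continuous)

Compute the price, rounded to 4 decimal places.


d1 = (ln(S/K) + (r - q + 0.5*sigma^2) * T) / (sigma * sqrt(T)) = 0.03088514
d2 = d1 - sigma * sqrt(T) = -0.22367330
exp(-rT) = 0.91576088; exp(-qT) = 0.98412732
P = K * exp(-rT) * N(-d2) - S_0 * exp(-qT) * N(-d1)
N(-d1) = 0.48768057; N(-d2) = 0.58849424
P = 27.7100 * 0.91576088 * 0.58849424 - 25.1600 * 0.98412732 * 0.48768057 = 2.8582

Answer: Price = 2.8582


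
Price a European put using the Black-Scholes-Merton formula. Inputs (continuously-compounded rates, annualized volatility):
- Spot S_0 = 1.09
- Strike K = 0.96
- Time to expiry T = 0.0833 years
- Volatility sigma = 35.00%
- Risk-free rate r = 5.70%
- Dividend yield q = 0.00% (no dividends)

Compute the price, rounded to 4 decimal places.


Answer: Price = 0.0046

Derivation:
d1 = (ln(S/K) + (r - q + 0.5*sigma^2) * T) / (sigma * sqrt(T)) = 1.35473387
d2 = d1 - sigma * sqrt(T) = 1.25371778
exp(-rT) = 0.99526315; exp(-qT) = 1.00000000
P = K * exp(-rT) * N(-d2) - S_0 * exp(-qT) * N(-d1)
N(-d1) = 0.08775118; N(-d2) = 0.10497230
P = 0.9600 * 0.99526315 * 0.10497230 - 1.0900 * 1.00000000 * 0.08775118 = 0.0046


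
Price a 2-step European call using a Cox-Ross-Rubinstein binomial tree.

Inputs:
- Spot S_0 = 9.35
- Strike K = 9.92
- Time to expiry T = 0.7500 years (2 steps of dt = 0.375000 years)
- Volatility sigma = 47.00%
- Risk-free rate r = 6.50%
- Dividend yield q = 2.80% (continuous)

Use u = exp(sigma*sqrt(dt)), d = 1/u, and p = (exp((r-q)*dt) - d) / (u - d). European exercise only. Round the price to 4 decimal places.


Answer: Price = V(0,0) = 1.3078

Derivation:
dt = T/N = 0.375000
u = exp(sigma*sqrt(dt)) = 1.333511; d = 1/u = 0.749900
p = (exp((r-q)*dt) - d) / (u - d) = 0.452479
Discount per step: exp(-r*dt) = 0.975920
Stock lattice S(k, i) with i counting down-moves:
  k=0: S(0,0) = 9.3500
  k=1: S(1,0) = 12.4683; S(1,1) = 7.0116
  k=2: S(2,0) = 16.6266; S(2,1) = 9.3500; S(2,2) = 5.2580
Terminal payoffs V(N, i) = max(S_T - K, 0):
  V(2,0) = 6.706643; V(2,1) = 0.000000; V(2,2) = 0.000000
Backward induction: V(k, i) = exp(-r*dt) * [p * V(k+1, i) + (1-p) * V(k+1, i+1)].
  V(1,0) = exp(-r*dt) * [p*6.706643 + (1-p)*0.000000] = 2.961541
  V(1,1) = exp(-r*dt) * [p*0.000000 + (1-p)*0.000000] = 0.000000
  V(0,0) = exp(-r*dt) * [p*2.961541 + (1-p)*0.000000] = 1.307766


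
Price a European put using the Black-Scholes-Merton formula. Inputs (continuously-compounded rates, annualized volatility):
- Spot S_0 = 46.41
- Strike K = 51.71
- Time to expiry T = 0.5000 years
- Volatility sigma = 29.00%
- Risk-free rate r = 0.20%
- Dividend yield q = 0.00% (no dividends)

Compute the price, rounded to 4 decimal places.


d1 = (ln(S/K) + (r - q + 0.5*sigma^2) * T) / (sigma * sqrt(T)) = -0.41992991
d2 = d1 - sigma * sqrt(T) = -0.62499088
exp(-rT) = 0.99900050; exp(-qT) = 1.00000000
P = K * exp(-rT) * N(-d2) - S_0 * exp(-qT) * N(-d1)
N(-d1) = 0.66273167; N(-d2) = 0.73401148
P = 51.7100 * 0.99900050 * 0.73401148 - 46.4100 * 1.00000000 * 0.66273167 = 7.1604

Answer: Price = 7.1604


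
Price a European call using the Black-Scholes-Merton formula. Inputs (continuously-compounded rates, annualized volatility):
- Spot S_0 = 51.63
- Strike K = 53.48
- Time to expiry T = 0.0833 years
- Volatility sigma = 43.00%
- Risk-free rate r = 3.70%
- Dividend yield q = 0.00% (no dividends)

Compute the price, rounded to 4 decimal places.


d1 = (ln(S/K) + (r - q + 0.5*sigma^2) * T) / (sigma * sqrt(T)) = -0.19678155
d2 = d1 - sigma * sqrt(T) = -0.32088703
exp(-rT) = 0.99692264; exp(-qT) = 1.00000000
C = S_0 * exp(-qT) * N(d1) - K * exp(-rT) * N(d2)
N(d1) = 0.42199925; N(d2) = 0.37414800
C = 51.6300 * 1.00000000 * 0.42199925 - 53.4800 * 0.99692264 * 0.37414800 = 1.8400

Answer: Price = 1.8400


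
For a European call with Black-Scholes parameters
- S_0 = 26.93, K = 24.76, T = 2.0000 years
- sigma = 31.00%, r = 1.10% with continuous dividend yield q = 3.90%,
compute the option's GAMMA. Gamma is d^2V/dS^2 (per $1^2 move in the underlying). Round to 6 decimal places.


d1 = 0.2830969493; d2 = -0.1553092550
phi(d1) = 0.3832719557; exp(-qT) = 0.9249644265; exp(-rT) = 0.9782402351
Gamma = exp(-qT) * phi(d1) / (S * sigma * sqrt(T)) = 0.9249644265 * 0.3832719557 / (26.9300 * 0.3100 * 1.4142135624) = 0.030027

Answer: Gamma = 0.030027


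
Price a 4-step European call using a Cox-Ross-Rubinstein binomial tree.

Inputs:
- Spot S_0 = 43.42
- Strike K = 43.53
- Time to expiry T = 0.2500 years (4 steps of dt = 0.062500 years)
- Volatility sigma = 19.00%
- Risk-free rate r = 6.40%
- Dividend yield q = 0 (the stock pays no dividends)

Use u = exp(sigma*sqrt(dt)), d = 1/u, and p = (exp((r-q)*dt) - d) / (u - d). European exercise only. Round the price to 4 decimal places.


dt = T/N = 0.062500
u = exp(sigma*sqrt(dt)) = 1.048646; d = 1/u = 0.953610
p = (exp((r-q)*dt) - d) / (u - d) = 0.530301
Discount per step: exp(-r*dt) = 0.996008
Stock lattice S(k, i) with i counting down-moves:
  k=0: S(0,0) = 43.4200
  k=1: S(1,0) = 45.5322; S(1,1) = 41.4058
  k=2: S(2,0) = 47.7472; S(2,1) = 43.4200; S(2,2) = 39.4850
  k=3: S(3,0) = 50.0699; S(3,1) = 45.5322; S(3,2) = 41.4058; S(3,3) = 37.6533
  k=4: S(4,0) = 52.5056; S(4,1) = 47.7472; S(4,2) = 43.4200; S(4,3) = 39.4850; S(4,4) = 35.9066
Terminal payoffs V(N, i) = max(S_T - K, 0):
  V(4,0) = 8.975618; V(4,1) = 4.217187; V(4,2) = 0.000000; V(4,3) = 0.000000; V(4,4) = 0.000000
Backward induction: V(k, i) = exp(-r*dt) * [p * V(k+1, i) + (1-p) * V(k+1, i+1)].
  V(3,0) = exp(-r*dt) * [p*8.975618 + (1-p)*4.217187] = 6.713679
  V(3,1) = exp(-r*dt) * [p*4.217187 + (1-p)*0.000000] = 2.227451
  V(3,2) = exp(-r*dt) * [p*0.000000 + (1-p)*0.000000] = 0.000000
  V(3,3) = exp(-r*dt) * [p*0.000000 + (1-p)*0.000000] = 0.000000
  V(2,0) = exp(-r*dt) * [p*6.713679 + (1-p)*2.227451] = 4.588113
  V(2,1) = exp(-r*dt) * [p*2.227451 + (1-p)*0.000000] = 1.176504
  V(2,2) = exp(-r*dt) * [p*0.000000 + (1-p)*0.000000] = 0.000000
  V(1,0) = exp(-r*dt) * [p*4.588113 + (1-p)*1.176504] = 2.973764
  V(1,1) = exp(-r*dt) * [p*1.176504 + (1-p)*0.000000] = 0.621411
  V(0,0) = exp(-r*dt) * [p*2.973764 + (1-p)*0.621411] = 1.861406

Answer: Price = V(0,0) = 1.8614


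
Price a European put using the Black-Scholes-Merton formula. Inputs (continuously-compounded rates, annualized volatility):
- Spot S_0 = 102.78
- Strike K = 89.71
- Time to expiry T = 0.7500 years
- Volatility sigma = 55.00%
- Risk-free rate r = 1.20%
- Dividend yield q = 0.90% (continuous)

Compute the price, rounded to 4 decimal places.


Answer: Price = 12.1218

Derivation:
d1 = (ln(S/K) + (r - q + 0.5*sigma^2) * T) / (sigma * sqrt(T)) = 0.52842463
d2 = d1 - sigma * sqrt(T) = 0.05211066
exp(-rT) = 0.99104038; exp(-qT) = 0.99327273
P = K * exp(-rT) * N(-d2) - S_0 * exp(-qT) * N(-d1)
N(-d1) = 0.29860232; N(-d2) = 0.47922026
P = 89.7100 * 0.99104038 * 0.47922026 - 102.7800 * 0.99327273 * 0.29860232 = 12.1218
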